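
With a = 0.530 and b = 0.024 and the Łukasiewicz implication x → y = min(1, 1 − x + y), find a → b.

0.494

a → b = min(1, 1 − 0.530 + 0.024) = min(1, 0.494) = 0.494
For comparison, the Gödel implication (1 if x ≤ y else y) would give 0.024.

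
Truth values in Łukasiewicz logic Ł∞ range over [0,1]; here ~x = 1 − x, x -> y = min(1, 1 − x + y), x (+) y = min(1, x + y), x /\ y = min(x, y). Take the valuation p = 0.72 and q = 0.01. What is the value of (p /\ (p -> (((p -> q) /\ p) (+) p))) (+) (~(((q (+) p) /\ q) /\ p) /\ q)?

p -> q = min(1, 1 − 0.72 + 0.01) = min(1, 0.29) = 0.29
(p -> q) /\ p = min(0.29, 0.72) = 0.29
((p -> q) /\ p) (+) p = min(1, 0.29 + 0.72) = min(1, 1.01) = 1.00
p -> (((p -> q) /\ p) (+) p) = min(1, 1 − 0.72 + 1.00) = min(1, 1.28) = 1.00
p /\ (p -> (((p -> q) /\ p) (+) p)) = min(0.72, 1.00) = 0.72
q (+) p = min(1, 0.01 + 0.72) = min(1, 0.73) = 0.73
(q (+) p) /\ q = min(0.73, 0.01) = 0.01
((q (+) p) /\ q) /\ p = min(0.01, 0.72) = 0.01
~(((q (+) p) /\ q) /\ p) = 1 − 0.01 = 0.99
~(((q (+) p) /\ q) /\ p) /\ q = min(0.99, 0.01) = 0.01
(p /\ (p -> (((p -> q) /\ p) (+) p))) (+) (~(((q (+) p) /\ q) /\ p) /\ q) = min(1, 0.72 + 0.01) = min(1, 0.73) = 0.73

0.73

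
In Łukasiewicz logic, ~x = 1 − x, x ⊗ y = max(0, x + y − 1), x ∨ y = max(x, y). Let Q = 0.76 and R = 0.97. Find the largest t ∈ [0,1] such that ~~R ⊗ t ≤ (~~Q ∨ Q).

0.79

~R = 1 − 0.97 = 0.03
~~R = 1 − 0.03 = 0.97
So the left factor is ~~R = 0.97.
~Q = 1 − 0.76 = 0.24
~~Q = 1 − 0.24 = 0.76
~~Q ∨ Q = max(0.76, 0.76) = 0.76
So the right-hand bound is ~~Q ∨ Q = 0.76.
The residuum of the Łukasiewicz t-norm gives the supremum: min(1, 1 − 0.97 + 0.76).
1 − 0.97 + 0.76 = 0.79, so t = min(1, 0.79) = 0.79.
Check: 0.97 ⊗ 0.79 = max(0, 0.76) = 0.76 ≤ 0.76.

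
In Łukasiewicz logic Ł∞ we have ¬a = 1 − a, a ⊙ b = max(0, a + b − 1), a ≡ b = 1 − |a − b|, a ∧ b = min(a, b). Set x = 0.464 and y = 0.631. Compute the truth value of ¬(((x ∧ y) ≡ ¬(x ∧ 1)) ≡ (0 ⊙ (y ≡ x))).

0.928

x ∧ y = min(0.464, 0.631) = 0.464
x ∧ 1 = min(0.464, 1.000) = 0.464
¬(x ∧ 1) = 1 − 0.464 = 0.536
(x ∧ y) ≡ ¬(x ∧ 1) = 1 − |0.464 − 0.536| = 1 − 0.072 = 0.928
y ≡ x = 1 − |0.631 − 0.464| = 1 − 0.167 = 0.833
0 ⊙ (y ≡ x) = max(0, 0.000 + 0.833 − 1) = max(0, -0.167) = 0.000
((x ∧ y) ≡ ¬(x ∧ 1)) ≡ (0 ⊙ (y ≡ x)) = 1 − |0.928 − 0.000| = 1 − 0.928 = 0.072
¬(((x ∧ y) ≡ ¬(x ∧ 1)) ≡ (0 ⊙ (y ≡ x))) = 1 − 0.072 = 0.928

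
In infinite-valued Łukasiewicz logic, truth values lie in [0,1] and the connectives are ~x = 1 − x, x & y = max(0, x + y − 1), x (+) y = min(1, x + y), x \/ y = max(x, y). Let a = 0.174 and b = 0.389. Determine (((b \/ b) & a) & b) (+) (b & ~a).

b \/ b = max(0.389, 0.389) = 0.389
(b \/ b) & a = max(0, 0.389 + 0.174 − 1) = max(0, -0.437) = 0.000
((b \/ b) & a) & b = max(0, 0.000 + 0.389 − 1) = max(0, -0.611) = 0.000
~a = 1 − 0.174 = 0.826
b & ~a = max(0, 0.389 + 0.826 − 1) = max(0, 0.215) = 0.215
(((b \/ b) & a) & b) (+) (b & ~a) = min(1, 0.000 + 0.215) = min(1, 0.215) = 0.215

0.215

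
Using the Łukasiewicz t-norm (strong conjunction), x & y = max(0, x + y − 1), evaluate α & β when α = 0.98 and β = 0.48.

0.46

α & β = max(0, 0.98 + 0.48 − 1) = max(0, 0.46) = 0.46
For comparison, the Gödel (minimum) t-norm min(x, y) would give 0.48.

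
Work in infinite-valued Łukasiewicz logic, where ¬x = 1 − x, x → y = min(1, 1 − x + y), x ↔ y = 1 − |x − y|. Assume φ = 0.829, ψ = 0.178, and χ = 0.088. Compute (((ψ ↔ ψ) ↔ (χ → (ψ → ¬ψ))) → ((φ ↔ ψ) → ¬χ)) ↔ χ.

0.088

ψ ↔ ψ = 1 − |0.178 − 0.178| = 1 − 0.000 = 1.000
¬ψ = 1 − 0.178 = 0.822
ψ → ¬ψ = min(1, 1 − 0.178 + 0.822) = min(1, 1.644) = 1.000
χ → (ψ → ¬ψ) = min(1, 1 − 0.088 + 1.000) = min(1, 1.912) = 1.000
(ψ ↔ ψ) ↔ (χ → (ψ → ¬ψ)) = 1 − |1.000 − 1.000| = 1 − 0.000 = 1.000
φ ↔ ψ = 1 − |0.829 − 0.178| = 1 − 0.651 = 0.349
¬χ = 1 − 0.088 = 0.912
(φ ↔ ψ) → ¬χ = min(1, 1 − 0.349 + 0.912) = min(1, 1.563) = 1.000
((ψ ↔ ψ) ↔ (χ → (ψ → ¬ψ))) → ((φ ↔ ψ) → ¬χ) = min(1, 1 − 1.000 + 1.000) = min(1, 1.000) = 1.000
(((ψ ↔ ψ) ↔ (χ → (ψ → ¬ψ))) → ((φ ↔ ψ) → ¬χ)) ↔ χ = 1 − |1.000 − 0.088| = 1 − 0.912 = 0.088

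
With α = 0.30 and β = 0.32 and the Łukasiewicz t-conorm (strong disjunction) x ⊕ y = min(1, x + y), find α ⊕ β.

0.62

α ⊕ β = min(1, 0.30 + 0.32) = min(1, 0.62) = 0.62
For comparison, the Gödel t-conorm max(x, y) would give 0.32.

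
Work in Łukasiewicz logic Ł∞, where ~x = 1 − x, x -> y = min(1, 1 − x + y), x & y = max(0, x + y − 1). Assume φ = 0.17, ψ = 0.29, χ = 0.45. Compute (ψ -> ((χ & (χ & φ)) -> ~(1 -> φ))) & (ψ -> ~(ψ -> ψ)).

0.71

χ & φ = max(0, 0.45 + 0.17 − 1) = max(0, -0.38) = 0.00
χ & (χ & φ) = max(0, 0.45 + 0.00 − 1) = max(0, -0.55) = 0.00
1 -> φ = min(1, 1 − 1.00 + 0.17) = min(1, 0.17) = 0.17
~(1 -> φ) = 1 − 0.17 = 0.83
(χ & (χ & φ)) -> ~(1 -> φ) = min(1, 1 − 0.00 + 0.83) = min(1, 1.83) = 1.00
ψ -> ((χ & (χ & φ)) -> ~(1 -> φ)) = min(1, 1 − 0.29 + 1.00) = min(1, 1.71) = 1.00
ψ -> ψ = min(1, 1 − 0.29 + 0.29) = min(1, 1.00) = 1.00
~(ψ -> ψ) = 1 − 1.00 = 0.00
ψ -> ~(ψ -> ψ) = min(1, 1 − 0.29 + 0.00) = min(1, 0.71) = 0.71
(ψ -> ((χ & (χ & φ)) -> ~(1 -> φ))) & (ψ -> ~(ψ -> ψ)) = max(0, 1.00 + 0.71 − 1) = max(0, 0.71) = 0.71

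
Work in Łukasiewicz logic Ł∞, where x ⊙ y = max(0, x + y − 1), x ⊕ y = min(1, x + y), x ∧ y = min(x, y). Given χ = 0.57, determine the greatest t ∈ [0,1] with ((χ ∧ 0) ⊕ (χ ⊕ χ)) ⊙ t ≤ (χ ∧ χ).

0.57

χ ∧ 0 = min(0.57, 0.00) = 0.00
χ ⊕ χ = min(1, 0.57 + 0.57) = min(1, 1.14) = 1.00
(χ ∧ 0) ⊕ (χ ⊕ χ) = min(1, 0.00 + 1.00) = min(1, 1.00) = 1.00
So the left factor is (χ ∧ 0) ⊕ (χ ⊕ χ) = 1.00.
χ ∧ χ = min(0.57, 0.57) = 0.57
So the right-hand bound is χ ∧ χ = 0.57.
The residuum of the Łukasiewicz t-norm gives the supremum: min(1, 1 − 1.00 + 0.57).
1 − 1.00 + 0.57 = 0.57, so t = min(1, 0.57) = 0.57.
Check: 1.00 ⊙ 0.57 = max(0, 0.57) = 0.57 ≤ 0.57.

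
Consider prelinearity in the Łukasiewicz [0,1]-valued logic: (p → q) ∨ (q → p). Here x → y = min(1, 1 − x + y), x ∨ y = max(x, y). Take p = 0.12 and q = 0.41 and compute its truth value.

1.00

p → q = min(1, 1 − 0.12 + 0.41) = min(1, 1.29) = 1.00
q → p = min(1, 1 − 0.41 + 0.12) = min(1, 0.71) = 0.71
(p → q) ∨ (q → p) = max(1.00, 0.71) = 1.00
(As expected: a Ł∞-tautology — holds in every MV-chain.)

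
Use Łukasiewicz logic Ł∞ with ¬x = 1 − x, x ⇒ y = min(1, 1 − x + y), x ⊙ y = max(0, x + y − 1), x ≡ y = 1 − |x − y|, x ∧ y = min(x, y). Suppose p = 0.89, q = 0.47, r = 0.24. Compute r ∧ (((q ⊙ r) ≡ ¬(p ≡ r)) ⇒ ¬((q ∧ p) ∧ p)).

0.24

q ⊙ r = max(0, 0.47 + 0.24 − 1) = max(0, -0.29) = 0.00
p ≡ r = 1 − |0.89 − 0.24| = 1 − 0.65 = 0.35
¬(p ≡ r) = 1 − 0.35 = 0.65
(q ⊙ r) ≡ ¬(p ≡ r) = 1 − |0.00 − 0.65| = 1 − 0.65 = 0.35
q ∧ p = min(0.47, 0.89) = 0.47
(q ∧ p) ∧ p = min(0.47, 0.89) = 0.47
¬((q ∧ p) ∧ p) = 1 − 0.47 = 0.53
((q ⊙ r) ≡ ¬(p ≡ r)) ⇒ ¬((q ∧ p) ∧ p) = min(1, 1 − 0.35 + 0.53) = min(1, 1.18) = 1.00
r ∧ (((q ⊙ r) ≡ ¬(p ≡ r)) ⇒ ¬((q ∧ p) ∧ p)) = min(0.24, 1.00) = 0.24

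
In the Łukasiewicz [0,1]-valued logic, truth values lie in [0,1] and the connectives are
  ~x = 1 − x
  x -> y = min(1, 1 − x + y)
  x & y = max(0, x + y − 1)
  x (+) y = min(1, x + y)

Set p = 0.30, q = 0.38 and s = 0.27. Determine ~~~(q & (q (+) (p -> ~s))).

~s = 1 − 0.27 = 0.73
p -> ~s = min(1, 1 − 0.30 + 0.73) = min(1, 1.43) = 1.00
q (+) (p -> ~s) = min(1, 0.38 + 1.00) = min(1, 1.38) = 1.00
q & (q (+) (p -> ~s)) = max(0, 0.38 + 1.00 − 1) = max(0, 0.38) = 0.38
~(q & (q (+) (p -> ~s))) = 1 − 0.38 = 0.62
~~(q & (q (+) (p -> ~s))) = 1 − 0.62 = 0.38
~~~(q & (q (+) (p -> ~s))) = 1 − 0.38 = 0.62

0.62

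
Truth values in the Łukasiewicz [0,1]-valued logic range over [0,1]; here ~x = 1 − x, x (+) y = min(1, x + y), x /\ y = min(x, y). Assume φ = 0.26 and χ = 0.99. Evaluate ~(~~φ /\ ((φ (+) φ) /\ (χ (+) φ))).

0.74

~φ = 1 − 0.26 = 0.74
~~φ = 1 − 0.74 = 0.26
φ (+) φ = min(1, 0.26 + 0.26) = min(1, 0.52) = 0.52
χ (+) φ = min(1, 0.99 + 0.26) = min(1, 1.25) = 1.00
(φ (+) φ) /\ (χ (+) φ) = min(0.52, 1.00) = 0.52
~~φ /\ ((φ (+) φ) /\ (χ (+) φ)) = min(0.26, 0.52) = 0.26
~(~~φ /\ ((φ (+) φ) /\ (χ (+) φ))) = 1 − 0.26 = 0.74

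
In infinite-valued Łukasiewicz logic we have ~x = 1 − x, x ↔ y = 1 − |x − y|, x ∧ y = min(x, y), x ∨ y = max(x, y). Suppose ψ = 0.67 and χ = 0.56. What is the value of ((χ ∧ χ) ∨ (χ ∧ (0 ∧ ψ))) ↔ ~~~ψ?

χ ∧ χ = min(0.56, 0.56) = 0.56
0 ∧ ψ = min(0.00, 0.67) = 0.00
χ ∧ (0 ∧ ψ) = min(0.56, 0.00) = 0.00
(χ ∧ χ) ∨ (χ ∧ (0 ∧ ψ)) = max(0.56, 0.00) = 0.56
~ψ = 1 − 0.67 = 0.33
~~ψ = 1 − 0.33 = 0.67
~~~ψ = 1 − 0.67 = 0.33
((χ ∧ χ) ∨ (χ ∧ (0 ∧ ψ))) ↔ ~~~ψ = 1 − |0.56 − 0.33| = 1 − 0.23 = 0.77

0.77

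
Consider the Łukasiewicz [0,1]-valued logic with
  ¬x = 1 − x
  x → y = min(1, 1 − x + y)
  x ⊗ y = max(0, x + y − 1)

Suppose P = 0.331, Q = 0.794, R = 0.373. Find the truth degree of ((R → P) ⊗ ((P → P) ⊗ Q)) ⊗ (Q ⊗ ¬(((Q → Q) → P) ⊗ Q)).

R → P = min(1, 1 − 0.373 + 0.331) = min(1, 0.958) = 0.958
P → P = min(1, 1 − 0.331 + 0.331) = min(1, 1.000) = 1.000
(P → P) ⊗ Q = max(0, 1.000 + 0.794 − 1) = max(0, 0.794) = 0.794
(R → P) ⊗ ((P → P) ⊗ Q) = max(0, 0.958 + 0.794 − 1) = max(0, 0.752) = 0.752
Q → Q = min(1, 1 − 0.794 + 0.794) = min(1, 1.000) = 1.000
(Q → Q) → P = min(1, 1 − 1.000 + 0.331) = min(1, 0.331) = 0.331
((Q → Q) → P) ⊗ Q = max(0, 0.331 + 0.794 − 1) = max(0, 0.125) = 0.125
¬(((Q → Q) → P) ⊗ Q) = 1 − 0.125 = 0.875
Q ⊗ ¬(((Q → Q) → P) ⊗ Q) = max(0, 0.794 + 0.875 − 1) = max(0, 0.669) = 0.669
((R → P) ⊗ ((P → P) ⊗ Q)) ⊗ (Q ⊗ ¬(((Q → Q) → P) ⊗ Q)) = max(0, 0.752 + 0.669 − 1) = max(0, 0.421) = 0.421

0.421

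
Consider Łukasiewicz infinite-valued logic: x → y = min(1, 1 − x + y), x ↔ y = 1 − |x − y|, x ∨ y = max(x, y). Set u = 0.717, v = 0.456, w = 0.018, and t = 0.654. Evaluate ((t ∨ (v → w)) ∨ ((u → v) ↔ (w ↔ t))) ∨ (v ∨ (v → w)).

0.654

v → w = min(1, 1 − 0.456 + 0.018) = min(1, 0.562) = 0.562
t ∨ (v → w) = max(0.654, 0.562) = 0.654
u → v = min(1, 1 − 0.717 + 0.456) = min(1, 0.739) = 0.739
w ↔ t = 1 − |0.018 − 0.654| = 1 − 0.636 = 0.364
(u → v) ↔ (w ↔ t) = 1 − |0.739 − 0.364| = 1 − 0.375 = 0.625
(t ∨ (v → w)) ∨ ((u → v) ↔ (w ↔ t)) = max(0.654, 0.625) = 0.654
v ∨ (v → w) = max(0.456, 0.562) = 0.562
((t ∨ (v → w)) ∨ ((u → v) ↔ (w ↔ t))) ∨ (v ∨ (v → w)) = max(0.654, 0.562) = 0.654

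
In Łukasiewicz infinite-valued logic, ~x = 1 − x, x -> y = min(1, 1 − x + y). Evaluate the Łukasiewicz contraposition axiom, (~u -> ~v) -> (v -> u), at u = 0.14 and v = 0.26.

1.00

~u = 1 − 0.14 = 0.86
~v = 1 − 0.26 = 0.74
~u -> ~v = min(1, 1 − 0.86 + 0.74) = min(1, 0.88) = 0.88
v -> u = min(1, 1 − 0.26 + 0.14) = min(1, 0.88) = 0.88
(~u -> ~v) -> (v -> u) = min(1, 1 − 0.88 + 0.88) = min(1, 1.00) = 1.00
(As expected: an axiom of Ł∞, always 1.)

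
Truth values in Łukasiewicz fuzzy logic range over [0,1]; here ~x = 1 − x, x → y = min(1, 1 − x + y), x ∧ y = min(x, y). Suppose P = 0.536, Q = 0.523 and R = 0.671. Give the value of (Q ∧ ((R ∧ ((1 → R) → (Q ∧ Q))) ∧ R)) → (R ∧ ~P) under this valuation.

1 → R = min(1, 1 − 1.000 + 0.671) = min(1, 0.671) = 0.671
Q ∧ Q = min(0.523, 0.523) = 0.523
(1 → R) → (Q ∧ Q) = min(1, 1 − 0.671 + 0.523) = min(1, 0.852) = 0.852
R ∧ ((1 → R) → (Q ∧ Q)) = min(0.671, 0.852) = 0.671
(R ∧ ((1 → R) → (Q ∧ Q))) ∧ R = min(0.671, 0.671) = 0.671
Q ∧ ((R ∧ ((1 → R) → (Q ∧ Q))) ∧ R) = min(0.523, 0.671) = 0.523
~P = 1 − 0.536 = 0.464
R ∧ ~P = min(0.671, 0.464) = 0.464
(Q ∧ ((R ∧ ((1 → R) → (Q ∧ Q))) ∧ R)) → (R ∧ ~P) = min(1, 1 − 0.523 + 0.464) = min(1, 0.941) = 0.941

0.941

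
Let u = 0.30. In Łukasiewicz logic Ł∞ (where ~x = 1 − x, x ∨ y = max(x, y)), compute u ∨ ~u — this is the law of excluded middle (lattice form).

~u = 1 − 0.30 = 0.70
u ∨ ~u = max(0.30, 0.70) = 0.70
(The value 0.70 < 1 shows this instance is not satisfied; not a Ł∞-tautology — its value is max(a, 1−a).)

0.70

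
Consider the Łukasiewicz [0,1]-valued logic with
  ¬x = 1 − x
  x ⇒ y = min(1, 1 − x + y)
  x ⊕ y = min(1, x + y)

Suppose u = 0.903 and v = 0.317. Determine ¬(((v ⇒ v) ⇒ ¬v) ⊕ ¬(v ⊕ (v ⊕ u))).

0.317

v ⇒ v = min(1, 1 − 0.317 + 0.317) = min(1, 1.000) = 1.000
¬v = 1 − 0.317 = 0.683
(v ⇒ v) ⇒ ¬v = min(1, 1 − 1.000 + 0.683) = min(1, 0.683) = 0.683
v ⊕ u = min(1, 0.317 + 0.903) = min(1, 1.220) = 1.000
v ⊕ (v ⊕ u) = min(1, 0.317 + 1.000) = min(1, 1.317) = 1.000
¬(v ⊕ (v ⊕ u)) = 1 − 1.000 = 0.000
((v ⇒ v) ⇒ ¬v) ⊕ ¬(v ⊕ (v ⊕ u)) = min(1, 0.683 + 0.000) = min(1, 0.683) = 0.683
¬(((v ⇒ v) ⇒ ¬v) ⊕ ¬(v ⊕ (v ⊕ u))) = 1 − 0.683 = 0.317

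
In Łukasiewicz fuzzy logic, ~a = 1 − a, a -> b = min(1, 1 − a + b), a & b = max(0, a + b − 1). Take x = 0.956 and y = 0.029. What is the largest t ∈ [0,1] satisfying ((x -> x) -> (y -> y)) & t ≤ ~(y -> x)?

0.000

x -> x = min(1, 1 − 0.956 + 0.956) = min(1, 1.000) = 1.000
y -> y = min(1, 1 − 0.029 + 0.029) = min(1, 1.000) = 1.000
(x -> x) -> (y -> y) = min(1, 1 − 1.000 + 1.000) = min(1, 1.000) = 1.000
So the left factor is (x -> x) -> (y -> y) = 1.000.
y -> x = min(1, 1 − 0.029 + 0.956) = min(1, 1.927) = 1.000
~(y -> x) = 1 − 1.000 = 0.000
So the right-hand bound is ~(y -> x) = 0.000.
The residuum of the Łukasiewicz t-norm gives the supremum: min(1, 1 − 1.000 + 0.000).
1 − 1.000 + 0.000 = 0.000, so t = min(1, 0.000) = 0.000.
Check: 1.000 & 0.000 = max(0, 0.000) = 0.000 ≤ 0.000.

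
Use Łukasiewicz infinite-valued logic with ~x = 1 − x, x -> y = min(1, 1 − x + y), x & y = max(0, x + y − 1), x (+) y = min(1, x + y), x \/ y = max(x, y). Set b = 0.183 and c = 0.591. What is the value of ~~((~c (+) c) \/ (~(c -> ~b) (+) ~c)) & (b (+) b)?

0.366

~c = 1 − 0.591 = 0.409
~c (+) c = min(1, 0.409 + 0.591) = min(1, 1.000) = 1.000
~b = 1 − 0.183 = 0.817
c -> ~b = min(1, 1 − 0.591 + 0.817) = min(1, 1.226) = 1.000
~(c -> ~b) = 1 − 1.000 = 0.000
~(c -> ~b) (+) ~c = min(1, 0.000 + 0.409) = min(1, 0.409) = 0.409
(~c (+) c) \/ (~(c -> ~b) (+) ~c) = max(1.000, 0.409) = 1.000
~((~c (+) c) \/ (~(c -> ~b) (+) ~c)) = 1 − 1.000 = 0.000
~~((~c (+) c) \/ (~(c -> ~b) (+) ~c)) = 1 − 0.000 = 1.000
b (+) b = min(1, 0.183 + 0.183) = min(1, 0.366) = 0.366
~~((~c (+) c) \/ (~(c -> ~b) (+) ~c)) & (b (+) b) = max(0, 1.000 + 0.366 − 1) = max(0, 0.366) = 0.366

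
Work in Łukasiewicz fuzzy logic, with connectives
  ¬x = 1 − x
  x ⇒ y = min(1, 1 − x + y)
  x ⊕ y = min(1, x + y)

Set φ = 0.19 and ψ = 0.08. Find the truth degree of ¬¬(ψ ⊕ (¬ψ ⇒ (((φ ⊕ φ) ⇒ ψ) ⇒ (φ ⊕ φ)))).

¬ψ = 1 − 0.08 = 0.92
φ ⊕ φ = min(1, 0.19 + 0.19) = min(1, 0.38) = 0.38
(φ ⊕ φ) ⇒ ψ = min(1, 1 − 0.38 + 0.08) = min(1, 0.70) = 0.70
((φ ⊕ φ) ⇒ ψ) ⇒ (φ ⊕ φ) = min(1, 1 − 0.70 + 0.38) = min(1, 0.68) = 0.68
¬ψ ⇒ (((φ ⊕ φ) ⇒ ψ) ⇒ (φ ⊕ φ)) = min(1, 1 − 0.92 + 0.68) = min(1, 0.76) = 0.76
ψ ⊕ (¬ψ ⇒ (((φ ⊕ φ) ⇒ ψ) ⇒ (φ ⊕ φ))) = min(1, 0.08 + 0.76) = min(1, 0.84) = 0.84
¬(ψ ⊕ (¬ψ ⇒ (((φ ⊕ φ) ⇒ ψ) ⇒ (φ ⊕ φ)))) = 1 − 0.84 = 0.16
¬¬(ψ ⊕ (¬ψ ⇒ (((φ ⊕ φ) ⇒ ψ) ⇒ (φ ⊕ φ)))) = 1 − 0.16 = 0.84

0.84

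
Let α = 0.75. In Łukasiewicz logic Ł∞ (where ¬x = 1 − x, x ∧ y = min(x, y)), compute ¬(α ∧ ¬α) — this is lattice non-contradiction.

0.75

¬α = 1 − 0.75 = 0.25
α ∧ ¬α = min(0.75, 0.25) = 0.25
¬(α ∧ ¬α) = 1 − 0.25 = 0.75
(The value 0.75 < 1 shows this instance is not satisfied; not a Ł∞-tautology — its value is 1 − min(a, 1−a).)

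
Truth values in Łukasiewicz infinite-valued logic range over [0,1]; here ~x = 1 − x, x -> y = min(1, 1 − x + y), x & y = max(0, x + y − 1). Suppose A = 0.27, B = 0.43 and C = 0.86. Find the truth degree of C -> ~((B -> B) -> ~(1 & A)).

0.41

B -> B = min(1, 1 − 0.43 + 0.43) = min(1, 1.00) = 1.00
1 & A = max(0, 1.00 + 0.27 − 1) = max(0, 0.27) = 0.27
~(1 & A) = 1 − 0.27 = 0.73
(B -> B) -> ~(1 & A) = min(1, 1 − 1.00 + 0.73) = min(1, 0.73) = 0.73
~((B -> B) -> ~(1 & A)) = 1 − 0.73 = 0.27
C -> ~((B -> B) -> ~(1 & A)) = min(1, 1 − 0.86 + 0.27) = min(1, 0.41) = 0.41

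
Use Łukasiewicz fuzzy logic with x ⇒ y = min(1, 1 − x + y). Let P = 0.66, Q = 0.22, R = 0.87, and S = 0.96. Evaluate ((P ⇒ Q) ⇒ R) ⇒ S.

0.96

P ⇒ Q = min(1, 1 − 0.66 + 0.22) = min(1, 0.56) = 0.56
(P ⇒ Q) ⇒ R = min(1, 1 − 0.56 + 0.87) = min(1, 1.31) = 1.00
((P ⇒ Q) ⇒ R) ⇒ S = min(1, 1 − 1.00 + 0.96) = min(1, 0.96) = 0.96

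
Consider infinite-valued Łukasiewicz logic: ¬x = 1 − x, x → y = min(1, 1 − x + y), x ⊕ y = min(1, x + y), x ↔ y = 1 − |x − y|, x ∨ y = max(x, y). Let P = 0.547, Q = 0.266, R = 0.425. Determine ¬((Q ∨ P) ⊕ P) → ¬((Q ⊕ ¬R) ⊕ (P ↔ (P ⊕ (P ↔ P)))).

Q ∨ P = max(0.266, 0.547) = 0.547
(Q ∨ P) ⊕ P = min(1, 0.547 + 0.547) = min(1, 1.094) = 1.000
¬((Q ∨ P) ⊕ P) = 1 − 1.000 = 0.000
¬R = 1 − 0.425 = 0.575
Q ⊕ ¬R = min(1, 0.266 + 0.575) = min(1, 0.841) = 0.841
P ↔ P = 1 − |0.547 − 0.547| = 1 − 0.000 = 1.000
P ⊕ (P ↔ P) = min(1, 0.547 + 1.000) = min(1, 1.547) = 1.000
P ↔ (P ⊕ (P ↔ P)) = 1 − |0.547 − 1.000| = 1 − 0.453 = 0.547
(Q ⊕ ¬R) ⊕ (P ↔ (P ⊕ (P ↔ P))) = min(1, 0.841 + 0.547) = min(1, 1.388) = 1.000
¬((Q ⊕ ¬R) ⊕ (P ↔ (P ⊕ (P ↔ P)))) = 1 − 1.000 = 0.000
¬((Q ∨ P) ⊕ P) → ¬((Q ⊕ ¬R) ⊕ (P ↔ (P ⊕ (P ↔ P)))) = min(1, 1 − 0.000 + 0.000) = min(1, 1.000) = 1.000

1.000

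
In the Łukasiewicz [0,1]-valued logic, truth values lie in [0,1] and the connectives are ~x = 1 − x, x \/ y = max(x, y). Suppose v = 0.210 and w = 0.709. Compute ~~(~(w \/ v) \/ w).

w \/ v = max(0.709, 0.210) = 0.709
~(w \/ v) = 1 − 0.709 = 0.291
~(w \/ v) \/ w = max(0.291, 0.709) = 0.709
~(~(w \/ v) \/ w) = 1 − 0.709 = 0.291
~~(~(w \/ v) \/ w) = 1 − 0.291 = 0.709

0.709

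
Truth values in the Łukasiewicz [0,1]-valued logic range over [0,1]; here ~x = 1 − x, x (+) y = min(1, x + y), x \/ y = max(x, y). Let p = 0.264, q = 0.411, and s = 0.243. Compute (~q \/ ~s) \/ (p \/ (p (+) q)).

0.757

~q = 1 − 0.411 = 0.589
~s = 1 − 0.243 = 0.757
~q \/ ~s = max(0.589, 0.757) = 0.757
p (+) q = min(1, 0.264 + 0.411) = min(1, 0.675) = 0.675
p \/ (p (+) q) = max(0.264, 0.675) = 0.675
(~q \/ ~s) \/ (p \/ (p (+) q)) = max(0.757, 0.675) = 0.757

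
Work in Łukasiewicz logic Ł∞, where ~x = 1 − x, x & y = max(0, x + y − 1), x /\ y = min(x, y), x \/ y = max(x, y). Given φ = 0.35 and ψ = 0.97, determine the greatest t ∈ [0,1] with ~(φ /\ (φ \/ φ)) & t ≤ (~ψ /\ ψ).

φ \/ φ = max(0.35, 0.35) = 0.35
φ /\ (φ \/ φ) = min(0.35, 0.35) = 0.35
~(φ /\ (φ \/ φ)) = 1 − 0.35 = 0.65
So the left factor is ~(φ /\ (φ \/ φ)) = 0.65.
~ψ = 1 − 0.97 = 0.03
~ψ /\ ψ = min(0.03, 0.97) = 0.03
So the right-hand bound is ~ψ /\ ψ = 0.03.
The residuum of the Łukasiewicz t-norm gives the supremum: min(1, 1 − 0.65 + 0.03).
1 − 0.65 + 0.03 = 0.38, so t = min(1, 0.38) = 0.38.
Check: 0.65 & 0.38 = max(0, 0.03) = 0.03 ≤ 0.03.

0.38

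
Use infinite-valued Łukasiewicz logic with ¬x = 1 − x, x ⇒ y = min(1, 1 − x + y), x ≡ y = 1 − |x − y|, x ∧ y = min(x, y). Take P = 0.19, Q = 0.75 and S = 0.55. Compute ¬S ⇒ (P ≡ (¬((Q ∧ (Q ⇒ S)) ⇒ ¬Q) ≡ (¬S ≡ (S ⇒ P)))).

1.00

¬S = 1 − 0.55 = 0.45
Q ⇒ S = min(1, 1 − 0.75 + 0.55) = min(1, 0.80) = 0.80
Q ∧ (Q ⇒ S) = min(0.75, 0.80) = 0.75
¬Q = 1 − 0.75 = 0.25
(Q ∧ (Q ⇒ S)) ⇒ ¬Q = min(1, 1 − 0.75 + 0.25) = min(1, 0.50) = 0.50
¬((Q ∧ (Q ⇒ S)) ⇒ ¬Q) = 1 − 0.50 = 0.50
S ⇒ P = min(1, 1 − 0.55 + 0.19) = min(1, 0.64) = 0.64
¬S ≡ (S ⇒ P) = 1 − |0.45 − 0.64| = 1 − 0.19 = 0.81
¬((Q ∧ (Q ⇒ S)) ⇒ ¬Q) ≡ (¬S ≡ (S ⇒ P)) = 1 − |0.50 − 0.81| = 1 − 0.31 = 0.69
P ≡ (¬((Q ∧ (Q ⇒ S)) ⇒ ¬Q) ≡ (¬S ≡ (S ⇒ P))) = 1 − |0.19 − 0.69| = 1 − 0.50 = 0.50
¬S ⇒ (P ≡ (¬((Q ∧ (Q ⇒ S)) ⇒ ¬Q) ≡ (¬S ≡ (S ⇒ P)))) = min(1, 1 − 0.45 + 0.50) = min(1, 1.05) = 1.00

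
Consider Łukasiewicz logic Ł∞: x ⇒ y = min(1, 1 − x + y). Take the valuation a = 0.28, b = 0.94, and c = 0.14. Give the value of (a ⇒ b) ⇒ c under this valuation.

0.14

a ⇒ b = min(1, 1 − 0.28 + 0.94) = min(1, 1.66) = 1.00
(a ⇒ b) ⇒ c = min(1, 1 − 1.00 + 0.14) = min(1, 0.14) = 0.14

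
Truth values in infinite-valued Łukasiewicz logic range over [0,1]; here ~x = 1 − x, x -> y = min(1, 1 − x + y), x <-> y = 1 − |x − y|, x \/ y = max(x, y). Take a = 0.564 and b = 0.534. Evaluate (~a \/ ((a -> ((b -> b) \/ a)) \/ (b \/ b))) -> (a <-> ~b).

0.902

~a = 1 − 0.564 = 0.436
b -> b = min(1, 1 − 0.534 + 0.534) = min(1, 1.000) = 1.000
(b -> b) \/ a = max(1.000, 0.564) = 1.000
a -> ((b -> b) \/ a) = min(1, 1 − 0.564 + 1.000) = min(1, 1.436) = 1.000
b \/ b = max(0.534, 0.534) = 0.534
(a -> ((b -> b) \/ a)) \/ (b \/ b) = max(1.000, 0.534) = 1.000
~a \/ ((a -> ((b -> b) \/ a)) \/ (b \/ b)) = max(0.436, 1.000) = 1.000
~b = 1 − 0.534 = 0.466
a <-> ~b = 1 − |0.564 − 0.466| = 1 − 0.098 = 0.902
(~a \/ ((a -> ((b -> b) \/ a)) \/ (b \/ b))) -> (a <-> ~b) = min(1, 1 − 1.000 + 0.902) = min(1, 0.902) = 0.902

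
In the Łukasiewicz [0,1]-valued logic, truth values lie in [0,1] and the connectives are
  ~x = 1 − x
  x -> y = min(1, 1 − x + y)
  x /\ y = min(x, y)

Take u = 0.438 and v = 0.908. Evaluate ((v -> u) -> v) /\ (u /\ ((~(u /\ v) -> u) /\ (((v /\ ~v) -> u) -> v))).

0.438

v -> u = min(1, 1 − 0.908 + 0.438) = min(1, 0.530) = 0.530
(v -> u) -> v = min(1, 1 − 0.530 + 0.908) = min(1, 1.378) = 1.000
u /\ v = min(0.438, 0.908) = 0.438
~(u /\ v) = 1 − 0.438 = 0.562
~(u /\ v) -> u = min(1, 1 − 0.562 + 0.438) = min(1, 0.876) = 0.876
~v = 1 − 0.908 = 0.092
v /\ ~v = min(0.908, 0.092) = 0.092
(v /\ ~v) -> u = min(1, 1 − 0.092 + 0.438) = min(1, 1.346) = 1.000
((v /\ ~v) -> u) -> v = min(1, 1 − 1.000 + 0.908) = min(1, 0.908) = 0.908
(~(u /\ v) -> u) /\ (((v /\ ~v) -> u) -> v) = min(0.876, 0.908) = 0.876
u /\ ((~(u /\ v) -> u) /\ (((v /\ ~v) -> u) -> v)) = min(0.438, 0.876) = 0.438
((v -> u) -> v) /\ (u /\ ((~(u /\ v) -> u) /\ (((v /\ ~v) -> u) -> v))) = min(1.000, 0.438) = 0.438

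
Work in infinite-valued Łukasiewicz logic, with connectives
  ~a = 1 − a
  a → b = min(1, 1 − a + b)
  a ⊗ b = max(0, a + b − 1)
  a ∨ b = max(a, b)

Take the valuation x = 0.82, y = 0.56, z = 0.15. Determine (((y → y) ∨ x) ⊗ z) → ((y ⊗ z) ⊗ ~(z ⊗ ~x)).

0.85

y → y = min(1, 1 − 0.56 + 0.56) = min(1, 1.00) = 1.00
(y → y) ∨ x = max(1.00, 0.82) = 1.00
((y → y) ∨ x) ⊗ z = max(0, 1.00 + 0.15 − 1) = max(0, 0.15) = 0.15
y ⊗ z = max(0, 0.56 + 0.15 − 1) = max(0, -0.29) = 0.00
~x = 1 − 0.82 = 0.18
z ⊗ ~x = max(0, 0.15 + 0.18 − 1) = max(0, -0.67) = 0.00
~(z ⊗ ~x) = 1 − 0.00 = 1.00
(y ⊗ z) ⊗ ~(z ⊗ ~x) = max(0, 0.00 + 1.00 − 1) = max(0, 0.00) = 0.00
(((y → y) ∨ x) ⊗ z) → ((y ⊗ z) ⊗ ~(z ⊗ ~x)) = min(1, 1 − 0.15 + 0.00) = min(1, 0.85) = 0.85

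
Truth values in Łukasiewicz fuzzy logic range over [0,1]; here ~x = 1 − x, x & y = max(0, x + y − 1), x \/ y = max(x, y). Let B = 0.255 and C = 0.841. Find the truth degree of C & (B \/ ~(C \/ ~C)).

~C = 1 − 0.841 = 0.159
C \/ ~C = max(0.841, 0.159) = 0.841
~(C \/ ~C) = 1 − 0.841 = 0.159
B \/ ~(C \/ ~C) = max(0.255, 0.159) = 0.255
C & (B \/ ~(C \/ ~C)) = max(0, 0.841 + 0.255 − 1) = max(0, 0.096) = 0.096

0.096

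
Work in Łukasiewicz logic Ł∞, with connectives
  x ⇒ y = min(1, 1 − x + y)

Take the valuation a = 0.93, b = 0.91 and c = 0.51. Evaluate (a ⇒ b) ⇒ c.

0.53

a ⇒ b = min(1, 1 − 0.93 + 0.91) = min(1, 0.98) = 0.98
(a ⇒ b) ⇒ c = min(1, 1 − 0.98 + 0.51) = min(1, 0.53) = 0.53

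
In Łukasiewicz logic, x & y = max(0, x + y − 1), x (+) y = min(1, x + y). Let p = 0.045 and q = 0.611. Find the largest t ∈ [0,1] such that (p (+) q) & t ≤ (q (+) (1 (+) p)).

p (+) q = min(1, 0.045 + 0.611) = min(1, 0.656) = 0.656
So the left factor is p (+) q = 0.656.
1 (+) p = min(1, 1.000 + 0.045) = min(1, 1.045) = 1.000
q (+) (1 (+) p) = min(1, 0.611 + 1.000) = min(1, 1.611) = 1.000
So the right-hand bound is q (+) (1 (+) p) = 1.000.
The residuum of the Łukasiewicz t-norm gives the supremum: min(1, 1 − 0.656 + 1.000).
1 − 0.656 + 1.000 = 1.344, so t = min(1, 1.344) = 1.000.
Check: 0.656 & 1.000 = max(0, 0.656) = 0.656 ≤ 1.000.

1.000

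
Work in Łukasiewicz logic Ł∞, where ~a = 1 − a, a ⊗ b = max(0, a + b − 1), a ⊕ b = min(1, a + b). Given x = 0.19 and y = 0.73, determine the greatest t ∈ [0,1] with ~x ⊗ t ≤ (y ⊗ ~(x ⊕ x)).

0.54

~x = 1 − 0.19 = 0.81
So the left factor is ~x = 0.81.
x ⊕ x = min(1, 0.19 + 0.19) = min(1, 0.38) = 0.38
~(x ⊕ x) = 1 − 0.38 = 0.62
y ⊗ ~(x ⊕ x) = max(0, 0.73 + 0.62 − 1) = max(0, 0.35) = 0.35
So the right-hand bound is y ⊗ ~(x ⊕ x) = 0.35.
The residuum of the Łukasiewicz t-norm gives the supremum: min(1, 1 − 0.81 + 0.35).
1 − 0.81 + 0.35 = 0.54, so t = min(1, 0.54) = 0.54.
Check: 0.81 ⊗ 0.54 = max(0, 0.35) = 0.35 ≤ 0.35.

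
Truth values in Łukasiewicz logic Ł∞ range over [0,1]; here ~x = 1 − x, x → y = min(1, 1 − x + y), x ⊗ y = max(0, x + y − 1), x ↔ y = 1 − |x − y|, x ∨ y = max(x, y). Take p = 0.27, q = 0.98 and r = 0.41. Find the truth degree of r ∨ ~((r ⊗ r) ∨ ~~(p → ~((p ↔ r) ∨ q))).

0.41

r ⊗ r = max(0, 0.41 + 0.41 − 1) = max(0, -0.18) = 0.00
p ↔ r = 1 − |0.27 − 0.41| = 1 − 0.14 = 0.86
(p ↔ r) ∨ q = max(0.86, 0.98) = 0.98
~((p ↔ r) ∨ q) = 1 − 0.98 = 0.02
p → ~((p ↔ r) ∨ q) = min(1, 1 − 0.27 + 0.02) = min(1, 0.75) = 0.75
~(p → ~((p ↔ r) ∨ q)) = 1 − 0.75 = 0.25
~~(p → ~((p ↔ r) ∨ q)) = 1 − 0.25 = 0.75
(r ⊗ r) ∨ ~~(p → ~((p ↔ r) ∨ q)) = max(0.00, 0.75) = 0.75
~((r ⊗ r) ∨ ~~(p → ~((p ↔ r) ∨ q))) = 1 − 0.75 = 0.25
r ∨ ~((r ⊗ r) ∨ ~~(p → ~((p ↔ r) ∨ q))) = max(0.41, 0.25) = 0.41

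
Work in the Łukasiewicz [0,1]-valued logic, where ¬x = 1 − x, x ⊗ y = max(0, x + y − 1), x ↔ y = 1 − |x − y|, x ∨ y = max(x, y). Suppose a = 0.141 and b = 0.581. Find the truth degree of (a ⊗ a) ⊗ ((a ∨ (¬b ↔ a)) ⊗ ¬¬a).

a ⊗ a = max(0, 0.141 + 0.141 − 1) = max(0, -0.718) = 0.000
¬b = 1 − 0.581 = 0.419
¬b ↔ a = 1 − |0.419 − 0.141| = 1 − 0.278 = 0.722
a ∨ (¬b ↔ a) = max(0.141, 0.722) = 0.722
¬a = 1 − 0.141 = 0.859
¬¬a = 1 − 0.859 = 0.141
(a ∨ (¬b ↔ a)) ⊗ ¬¬a = max(0, 0.722 + 0.141 − 1) = max(0, -0.137) = 0.000
(a ⊗ a) ⊗ ((a ∨ (¬b ↔ a)) ⊗ ¬¬a) = max(0, 0.000 + 0.000 − 1) = max(0, -1.000) = 0.000

0.000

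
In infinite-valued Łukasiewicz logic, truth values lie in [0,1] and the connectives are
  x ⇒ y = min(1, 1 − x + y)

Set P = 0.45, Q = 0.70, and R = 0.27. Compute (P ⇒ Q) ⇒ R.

P ⇒ Q = min(1, 1 − 0.45 + 0.70) = min(1, 1.25) = 1.00
(P ⇒ Q) ⇒ R = min(1, 1 − 1.00 + 0.27) = min(1, 0.27) = 0.27

0.27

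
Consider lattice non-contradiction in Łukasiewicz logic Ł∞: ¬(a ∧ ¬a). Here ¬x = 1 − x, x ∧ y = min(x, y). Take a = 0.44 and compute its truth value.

¬a = 1 − 0.44 = 0.56
a ∧ ¬a = min(0.44, 0.56) = 0.44
¬(a ∧ ¬a) = 1 − 0.44 = 0.56
(The value 0.56 < 1 shows this instance is not satisfied; not a Ł∞-tautology — its value is 1 − min(a, 1−a).)

0.56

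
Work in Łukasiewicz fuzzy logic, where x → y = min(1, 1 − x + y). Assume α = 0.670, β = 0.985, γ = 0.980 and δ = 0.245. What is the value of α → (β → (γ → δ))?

0.610

γ → δ = min(1, 1 − 0.980 + 0.245) = min(1, 0.265) = 0.265
β → (γ → δ) = min(1, 1 − 0.985 + 0.265) = min(1, 0.280) = 0.280
α → (β → (γ → δ)) = min(1, 1 − 0.670 + 0.280) = min(1, 0.610) = 0.610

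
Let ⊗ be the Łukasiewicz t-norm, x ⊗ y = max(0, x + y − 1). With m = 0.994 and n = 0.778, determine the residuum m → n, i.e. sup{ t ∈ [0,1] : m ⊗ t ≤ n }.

0.784

The residuum of the Łukasiewicz t-norm gives the supremum: min(1, 1 − 0.994 + 0.778).
1 − 0.994 + 0.778 = 0.784, so t = min(1, 0.784) = 0.784.
Check: 0.994 ⊗ 0.784 = max(0, 0.778) = 0.778 ≤ 0.778.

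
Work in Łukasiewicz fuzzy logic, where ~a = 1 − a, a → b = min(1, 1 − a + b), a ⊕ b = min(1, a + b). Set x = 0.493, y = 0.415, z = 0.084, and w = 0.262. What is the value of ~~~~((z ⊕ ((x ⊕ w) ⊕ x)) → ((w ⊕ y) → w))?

0.585

x ⊕ w = min(1, 0.493 + 0.262) = min(1, 0.755) = 0.755
(x ⊕ w) ⊕ x = min(1, 0.755 + 0.493) = min(1, 1.248) = 1.000
z ⊕ ((x ⊕ w) ⊕ x) = min(1, 0.084 + 1.000) = min(1, 1.084) = 1.000
w ⊕ y = min(1, 0.262 + 0.415) = min(1, 0.677) = 0.677
(w ⊕ y) → w = min(1, 1 − 0.677 + 0.262) = min(1, 0.585) = 0.585
(z ⊕ ((x ⊕ w) ⊕ x)) → ((w ⊕ y) → w) = min(1, 1 − 1.000 + 0.585) = min(1, 0.585) = 0.585
~((z ⊕ ((x ⊕ w) ⊕ x)) → ((w ⊕ y) → w)) = 1 − 0.585 = 0.415
~~((z ⊕ ((x ⊕ w) ⊕ x)) → ((w ⊕ y) → w)) = 1 − 0.415 = 0.585
~~~((z ⊕ ((x ⊕ w) ⊕ x)) → ((w ⊕ y) → w)) = 1 − 0.585 = 0.415
~~~~((z ⊕ ((x ⊕ w) ⊕ x)) → ((w ⊕ y) → w)) = 1 − 0.415 = 0.585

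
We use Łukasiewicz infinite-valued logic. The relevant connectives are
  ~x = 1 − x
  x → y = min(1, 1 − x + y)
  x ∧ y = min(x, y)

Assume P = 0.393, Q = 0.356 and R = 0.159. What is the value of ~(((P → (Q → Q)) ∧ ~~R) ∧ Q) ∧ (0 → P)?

Q → Q = min(1, 1 − 0.356 + 0.356) = min(1, 1.000) = 1.000
P → (Q → Q) = min(1, 1 − 0.393 + 1.000) = min(1, 1.607) = 1.000
~R = 1 − 0.159 = 0.841
~~R = 1 − 0.841 = 0.159
(P → (Q → Q)) ∧ ~~R = min(1.000, 0.159) = 0.159
((P → (Q → Q)) ∧ ~~R) ∧ Q = min(0.159, 0.356) = 0.159
~(((P → (Q → Q)) ∧ ~~R) ∧ Q) = 1 − 0.159 = 0.841
0 → P = min(1, 1 − 0.000 + 0.393) = min(1, 1.393) = 1.000
~(((P → (Q → Q)) ∧ ~~R) ∧ Q) ∧ (0 → P) = min(0.841, 1.000) = 0.841

0.841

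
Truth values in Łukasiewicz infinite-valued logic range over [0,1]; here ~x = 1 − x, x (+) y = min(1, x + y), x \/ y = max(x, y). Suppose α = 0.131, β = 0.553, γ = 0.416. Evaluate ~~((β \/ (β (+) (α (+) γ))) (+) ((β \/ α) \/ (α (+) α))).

1.000

α (+) γ = min(1, 0.131 + 0.416) = min(1, 0.547) = 0.547
β (+) (α (+) γ) = min(1, 0.553 + 0.547) = min(1, 1.100) = 1.000
β \/ (β (+) (α (+) γ)) = max(0.553, 1.000) = 1.000
β \/ α = max(0.553, 0.131) = 0.553
α (+) α = min(1, 0.131 + 0.131) = min(1, 0.262) = 0.262
(β \/ α) \/ (α (+) α) = max(0.553, 0.262) = 0.553
(β \/ (β (+) (α (+) γ))) (+) ((β \/ α) \/ (α (+) α)) = min(1, 1.000 + 0.553) = min(1, 1.553) = 1.000
~((β \/ (β (+) (α (+) γ))) (+) ((β \/ α) \/ (α (+) α))) = 1 − 1.000 = 0.000
~~((β \/ (β (+) (α (+) γ))) (+) ((β \/ α) \/ (α (+) α))) = 1 − 0.000 = 1.000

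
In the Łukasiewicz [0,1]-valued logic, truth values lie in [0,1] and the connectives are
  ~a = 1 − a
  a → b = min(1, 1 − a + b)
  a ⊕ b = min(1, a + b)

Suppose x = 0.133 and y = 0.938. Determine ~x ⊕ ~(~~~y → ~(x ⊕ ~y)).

~x = 1 − 0.133 = 0.867
~y = 1 − 0.938 = 0.062
~~y = 1 − 0.062 = 0.938
~~~y = 1 − 0.938 = 0.062
x ⊕ ~y = min(1, 0.133 + 0.062) = min(1, 0.195) = 0.195
~(x ⊕ ~y) = 1 − 0.195 = 0.805
~~~y → ~(x ⊕ ~y) = min(1, 1 − 0.062 + 0.805) = min(1, 1.743) = 1.000
~(~~~y → ~(x ⊕ ~y)) = 1 − 1.000 = 0.000
~x ⊕ ~(~~~y → ~(x ⊕ ~y)) = min(1, 0.867 + 0.000) = min(1, 0.867) = 0.867

0.867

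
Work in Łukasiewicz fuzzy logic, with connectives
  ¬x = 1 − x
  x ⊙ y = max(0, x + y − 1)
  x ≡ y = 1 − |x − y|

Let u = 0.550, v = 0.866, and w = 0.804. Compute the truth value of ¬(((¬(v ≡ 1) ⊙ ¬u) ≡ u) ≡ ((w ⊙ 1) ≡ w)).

0.550

v ≡ 1 = 1 − |0.866 − 1.000| = 1 − 0.134 = 0.866
¬(v ≡ 1) = 1 − 0.866 = 0.134
¬u = 1 − 0.550 = 0.450
¬(v ≡ 1) ⊙ ¬u = max(0, 0.134 + 0.450 − 1) = max(0, -0.416) = 0.000
(¬(v ≡ 1) ⊙ ¬u) ≡ u = 1 − |0.000 − 0.550| = 1 − 0.550 = 0.450
w ⊙ 1 = max(0, 0.804 + 1.000 − 1) = max(0, 0.804) = 0.804
(w ⊙ 1) ≡ w = 1 − |0.804 − 0.804| = 1 − 0.000 = 1.000
((¬(v ≡ 1) ⊙ ¬u) ≡ u) ≡ ((w ⊙ 1) ≡ w) = 1 − |0.450 − 1.000| = 1 − 0.550 = 0.450
¬(((¬(v ≡ 1) ⊙ ¬u) ≡ u) ≡ ((w ⊙ 1) ≡ w)) = 1 − 0.450 = 0.550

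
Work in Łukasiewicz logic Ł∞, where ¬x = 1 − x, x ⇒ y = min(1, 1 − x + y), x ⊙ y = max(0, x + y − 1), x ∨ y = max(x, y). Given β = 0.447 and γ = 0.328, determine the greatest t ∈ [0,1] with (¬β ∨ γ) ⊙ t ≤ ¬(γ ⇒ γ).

0.447

¬β = 1 − 0.447 = 0.553
¬β ∨ γ = max(0.553, 0.328) = 0.553
So the left factor is ¬β ∨ γ = 0.553.
γ ⇒ γ = min(1, 1 − 0.328 + 0.328) = min(1, 1.000) = 1.000
¬(γ ⇒ γ) = 1 − 1.000 = 0.000
So the right-hand bound is ¬(γ ⇒ γ) = 0.000.
The residuum of the Łukasiewicz t-norm gives the supremum: min(1, 1 − 0.553 + 0.000).
1 − 0.553 + 0.000 = 0.447, so t = min(1, 0.447) = 0.447.
Check: 0.553 ⊙ 0.447 = max(0, 0.000) = 0.000 ≤ 0.000.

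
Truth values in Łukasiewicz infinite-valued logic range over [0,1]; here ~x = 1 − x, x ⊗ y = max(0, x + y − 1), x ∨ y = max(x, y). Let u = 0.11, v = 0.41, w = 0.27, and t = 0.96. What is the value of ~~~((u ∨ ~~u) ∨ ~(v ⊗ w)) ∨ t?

0.96

~u = 1 − 0.11 = 0.89
~~u = 1 − 0.89 = 0.11
u ∨ ~~u = max(0.11, 0.11) = 0.11
v ⊗ w = max(0, 0.41 + 0.27 − 1) = max(0, -0.32) = 0.00
~(v ⊗ w) = 1 − 0.00 = 1.00
(u ∨ ~~u) ∨ ~(v ⊗ w) = max(0.11, 1.00) = 1.00
~((u ∨ ~~u) ∨ ~(v ⊗ w)) = 1 − 1.00 = 0.00
~~((u ∨ ~~u) ∨ ~(v ⊗ w)) = 1 − 0.00 = 1.00
~~~((u ∨ ~~u) ∨ ~(v ⊗ w)) = 1 − 1.00 = 0.00
~~~((u ∨ ~~u) ∨ ~(v ⊗ w)) ∨ t = max(0.00, 0.96) = 0.96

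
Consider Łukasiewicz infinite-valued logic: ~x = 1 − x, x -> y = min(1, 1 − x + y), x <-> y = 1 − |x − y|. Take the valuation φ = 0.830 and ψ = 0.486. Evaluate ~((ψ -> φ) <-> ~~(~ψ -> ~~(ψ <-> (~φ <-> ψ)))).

ψ -> φ = min(1, 1 − 0.486 + 0.830) = min(1, 1.344) = 1.000
~ψ = 1 − 0.486 = 0.514
~φ = 1 − 0.830 = 0.170
~φ <-> ψ = 1 − |0.170 − 0.486| = 1 − 0.316 = 0.684
ψ <-> (~φ <-> ψ) = 1 − |0.486 − 0.684| = 1 − 0.198 = 0.802
~(ψ <-> (~φ <-> ψ)) = 1 − 0.802 = 0.198
~~(ψ <-> (~φ <-> ψ)) = 1 − 0.198 = 0.802
~ψ -> ~~(ψ <-> (~φ <-> ψ)) = min(1, 1 − 0.514 + 0.802) = min(1, 1.288) = 1.000
~(~ψ -> ~~(ψ <-> (~φ <-> ψ))) = 1 − 1.000 = 0.000
~~(~ψ -> ~~(ψ <-> (~φ <-> ψ))) = 1 − 0.000 = 1.000
(ψ -> φ) <-> ~~(~ψ -> ~~(ψ <-> (~φ <-> ψ))) = 1 − |1.000 − 1.000| = 1 − 0.000 = 1.000
~((ψ -> φ) <-> ~~(~ψ -> ~~(ψ <-> (~φ <-> ψ)))) = 1 − 1.000 = 0.000

0.000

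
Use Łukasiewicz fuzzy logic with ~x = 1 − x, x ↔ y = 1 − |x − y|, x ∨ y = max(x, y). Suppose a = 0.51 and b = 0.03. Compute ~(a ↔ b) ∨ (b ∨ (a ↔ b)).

a ↔ b = 1 − |0.51 − 0.03| = 1 − 0.48 = 0.52
~(a ↔ b) = 1 − 0.52 = 0.48
b ∨ (a ↔ b) = max(0.03, 0.52) = 0.52
~(a ↔ b) ∨ (b ∨ (a ↔ b)) = max(0.48, 0.52) = 0.52

0.52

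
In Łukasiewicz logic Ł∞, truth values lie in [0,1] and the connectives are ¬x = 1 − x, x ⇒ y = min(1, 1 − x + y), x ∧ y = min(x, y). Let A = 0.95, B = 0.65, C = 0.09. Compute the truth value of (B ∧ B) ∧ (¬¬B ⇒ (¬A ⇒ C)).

0.65

B ∧ B = min(0.65, 0.65) = 0.65
¬B = 1 − 0.65 = 0.35
¬¬B = 1 − 0.35 = 0.65
¬A = 1 − 0.95 = 0.05
¬A ⇒ C = min(1, 1 − 0.05 + 0.09) = min(1, 1.04) = 1.00
¬¬B ⇒ (¬A ⇒ C) = min(1, 1 − 0.65 + 1.00) = min(1, 1.35) = 1.00
(B ∧ B) ∧ (¬¬B ⇒ (¬A ⇒ C)) = min(0.65, 1.00) = 0.65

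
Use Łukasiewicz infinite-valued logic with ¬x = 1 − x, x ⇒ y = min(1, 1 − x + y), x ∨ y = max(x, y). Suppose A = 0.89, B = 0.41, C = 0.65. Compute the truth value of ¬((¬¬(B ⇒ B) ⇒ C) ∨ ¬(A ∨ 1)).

0.35

B ⇒ B = min(1, 1 − 0.41 + 0.41) = min(1, 1.00) = 1.00
¬(B ⇒ B) = 1 − 1.00 = 0.00
¬¬(B ⇒ B) = 1 − 0.00 = 1.00
¬¬(B ⇒ B) ⇒ C = min(1, 1 − 1.00 + 0.65) = min(1, 0.65) = 0.65
A ∨ 1 = max(0.89, 1.00) = 1.00
¬(A ∨ 1) = 1 − 1.00 = 0.00
(¬¬(B ⇒ B) ⇒ C) ∨ ¬(A ∨ 1) = max(0.65, 0.00) = 0.65
¬((¬¬(B ⇒ B) ⇒ C) ∨ ¬(A ∨ 1)) = 1 − 0.65 = 0.35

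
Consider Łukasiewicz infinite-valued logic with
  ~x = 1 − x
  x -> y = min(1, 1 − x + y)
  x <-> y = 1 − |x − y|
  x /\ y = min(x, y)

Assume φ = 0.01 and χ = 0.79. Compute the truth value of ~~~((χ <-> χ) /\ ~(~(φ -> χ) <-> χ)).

0.21

χ <-> χ = 1 − |0.79 − 0.79| = 1 − 0.00 = 1.00
φ -> χ = min(1, 1 − 0.01 + 0.79) = min(1, 1.78) = 1.00
~(φ -> χ) = 1 − 1.00 = 0.00
~(φ -> χ) <-> χ = 1 − |0.00 − 0.79| = 1 − 0.79 = 0.21
~(~(φ -> χ) <-> χ) = 1 − 0.21 = 0.79
(χ <-> χ) /\ ~(~(φ -> χ) <-> χ) = min(1.00, 0.79) = 0.79
~((χ <-> χ) /\ ~(~(φ -> χ) <-> χ)) = 1 − 0.79 = 0.21
~~((χ <-> χ) /\ ~(~(φ -> χ) <-> χ)) = 1 − 0.21 = 0.79
~~~((χ <-> χ) /\ ~(~(φ -> χ) <-> χ)) = 1 − 0.79 = 0.21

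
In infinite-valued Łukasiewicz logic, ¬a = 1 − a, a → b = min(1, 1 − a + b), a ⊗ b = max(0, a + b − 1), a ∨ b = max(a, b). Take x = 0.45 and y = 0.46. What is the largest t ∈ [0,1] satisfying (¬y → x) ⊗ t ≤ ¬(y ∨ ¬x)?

¬y = 1 − 0.46 = 0.54
¬y → x = min(1, 1 − 0.54 + 0.45) = min(1, 0.91) = 0.91
So the left factor is ¬y → x = 0.91.
¬x = 1 − 0.45 = 0.55
y ∨ ¬x = max(0.46, 0.55) = 0.55
¬(y ∨ ¬x) = 1 − 0.55 = 0.45
So the right-hand bound is ¬(y ∨ ¬x) = 0.45.
The residuum of the Łukasiewicz t-norm gives the supremum: min(1, 1 − 0.91 + 0.45).
1 − 0.91 + 0.45 = 0.54, so t = min(1, 0.54) = 0.54.
Check: 0.91 ⊗ 0.54 = max(0, 0.45) = 0.45 ≤ 0.45.

0.54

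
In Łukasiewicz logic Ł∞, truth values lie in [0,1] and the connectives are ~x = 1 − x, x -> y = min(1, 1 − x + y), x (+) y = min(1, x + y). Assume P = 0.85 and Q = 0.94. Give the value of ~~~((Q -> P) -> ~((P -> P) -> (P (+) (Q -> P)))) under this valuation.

0.91

Q -> P = min(1, 1 − 0.94 + 0.85) = min(1, 0.91) = 0.91
P -> P = min(1, 1 − 0.85 + 0.85) = min(1, 1.00) = 1.00
P (+) (Q -> P) = min(1, 0.85 + 0.91) = min(1, 1.76) = 1.00
(P -> P) -> (P (+) (Q -> P)) = min(1, 1 − 1.00 + 1.00) = min(1, 1.00) = 1.00
~((P -> P) -> (P (+) (Q -> P))) = 1 − 1.00 = 0.00
(Q -> P) -> ~((P -> P) -> (P (+) (Q -> P))) = min(1, 1 − 0.91 + 0.00) = min(1, 0.09) = 0.09
~((Q -> P) -> ~((P -> P) -> (P (+) (Q -> P)))) = 1 − 0.09 = 0.91
~~((Q -> P) -> ~((P -> P) -> (P (+) (Q -> P)))) = 1 − 0.91 = 0.09
~~~((Q -> P) -> ~((P -> P) -> (P (+) (Q -> P)))) = 1 − 0.09 = 0.91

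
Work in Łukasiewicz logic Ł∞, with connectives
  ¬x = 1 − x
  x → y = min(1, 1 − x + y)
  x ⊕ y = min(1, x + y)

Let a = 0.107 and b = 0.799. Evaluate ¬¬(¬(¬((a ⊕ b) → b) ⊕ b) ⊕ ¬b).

a ⊕ b = min(1, 0.107 + 0.799) = min(1, 0.906) = 0.906
(a ⊕ b) → b = min(1, 1 − 0.906 + 0.799) = min(1, 0.893) = 0.893
¬((a ⊕ b) → b) = 1 − 0.893 = 0.107
¬((a ⊕ b) → b) ⊕ b = min(1, 0.107 + 0.799) = min(1, 0.906) = 0.906
¬(¬((a ⊕ b) → b) ⊕ b) = 1 − 0.906 = 0.094
¬b = 1 − 0.799 = 0.201
¬(¬((a ⊕ b) → b) ⊕ b) ⊕ ¬b = min(1, 0.094 + 0.201) = min(1, 0.295) = 0.295
¬(¬(¬((a ⊕ b) → b) ⊕ b) ⊕ ¬b) = 1 − 0.295 = 0.705
¬¬(¬(¬((a ⊕ b) → b) ⊕ b) ⊕ ¬b) = 1 − 0.705 = 0.295

0.295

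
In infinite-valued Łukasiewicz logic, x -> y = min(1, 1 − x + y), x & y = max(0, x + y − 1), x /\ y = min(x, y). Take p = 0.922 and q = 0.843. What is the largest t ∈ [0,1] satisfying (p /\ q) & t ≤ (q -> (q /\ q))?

p /\ q = min(0.922, 0.843) = 0.843
So the left factor is p /\ q = 0.843.
q /\ q = min(0.843, 0.843) = 0.843
q -> (q /\ q) = min(1, 1 − 0.843 + 0.843) = min(1, 1.000) = 1.000
So the right-hand bound is q -> (q /\ q) = 1.000.
The residuum of the Łukasiewicz t-norm gives the supremum: min(1, 1 − 0.843 + 1.000).
1 − 0.843 + 1.000 = 1.157, so t = min(1, 1.157) = 1.000.
Check: 0.843 & 1.000 = max(0, 0.843) = 0.843 ≤ 1.000.

1.000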